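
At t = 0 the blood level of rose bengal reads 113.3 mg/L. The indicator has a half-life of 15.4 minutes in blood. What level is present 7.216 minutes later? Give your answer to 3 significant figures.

Number of half-lives: n = 7.216/15.4 ≈ 0.46857.
Remaining = 113.3 × (1/2)^0.46857 = 113.3 × 0.72268 ≈ 81.88 mg/L.

81.9 mg/L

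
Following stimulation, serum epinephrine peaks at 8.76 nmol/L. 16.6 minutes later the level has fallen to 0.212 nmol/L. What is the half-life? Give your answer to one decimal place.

A/A₀ = 0.212/8.76 ≈ 0.024201.
n = log₂(41.321) ≈ 5.3688 half-lives elapsed in 16.6 minutes.
t½ = 16.6/5.3688 ≈ 3.0919 minutes.

3.1 minutes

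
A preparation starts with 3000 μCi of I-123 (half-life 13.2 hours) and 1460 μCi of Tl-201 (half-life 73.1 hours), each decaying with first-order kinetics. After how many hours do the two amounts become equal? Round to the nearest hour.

17 hours

Set 3000·(1/2)^(t/13.2) = 1460·(1/2)^(t/73.1).
Taking log₂: log₂(3000/1460) = t·(1/13.2 − 1/73.1).
log₂(2.0548) = 1.039; 1/13.2 − 1/73.1 = 0.062078.
t = 1.039 / 0.062078 ≈ 16.737 hours.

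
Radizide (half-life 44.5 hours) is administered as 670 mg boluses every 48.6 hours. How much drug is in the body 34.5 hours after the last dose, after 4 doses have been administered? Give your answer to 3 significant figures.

The 4 doses were given 180.3, 131.7, 83.1, 34.5 hours ago.
Total = 670·(1/2)^(180.3/44.5) + 670·(1/2)^(131.7/44.5) + 670·(1/2)^(83.1/44.5) + 670·(1/2)^(34.5/44.5)
      = 40.401 + 86.131 + 183.62 + 391.46 ≈ 701.62 mg.

702 mg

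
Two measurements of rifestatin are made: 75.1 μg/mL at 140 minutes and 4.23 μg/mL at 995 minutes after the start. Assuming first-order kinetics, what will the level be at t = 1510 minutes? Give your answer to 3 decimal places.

Over Δt = 995 − 140 = 855 minutes, the level fell by a factor of 75.1/4.23 ≈ 17.754.
n = log₂(17.754) ≈ 4.1501 half-lives, so t½ = 855/4.1501 ≈ 206.02 minutes.
From t = 995 to t = 1510: 4.23 × (1/2)^((1510−995)/206.02) ≈ 0.74789 μg/mL.

0.748 μg/mL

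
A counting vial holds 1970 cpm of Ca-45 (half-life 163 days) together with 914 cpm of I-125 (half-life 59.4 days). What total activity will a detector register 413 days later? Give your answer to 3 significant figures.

348 cpm

Ca-45: 1970 × (1/2)^(413/163) = 1970 × (1/2)^2.5337 ≈ 340.2 cpm.
I-125: 914 × (1/2)^(413/59.4) = 914 × (1/2)^6.9529 ≈ 7.3778 cpm.
Total = 340.2 + 7.3778 ≈ 347.58 cpm.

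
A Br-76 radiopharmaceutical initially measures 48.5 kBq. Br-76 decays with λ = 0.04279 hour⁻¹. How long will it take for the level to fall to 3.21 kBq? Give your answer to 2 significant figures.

63 hours

t½ = ln 2 / λ = 0.69315 / 0.04279 ≈ 16.199 hours.
Fraction remaining = 3.21/48.5 ≈ 0.066186.
n = log₂(48.5/3.21) = ln(15.109)/ln 2 ≈ 3.9173 half-lives.
t = n × t½ = 3.9173 × 16.199 ≈ 63.456 hours.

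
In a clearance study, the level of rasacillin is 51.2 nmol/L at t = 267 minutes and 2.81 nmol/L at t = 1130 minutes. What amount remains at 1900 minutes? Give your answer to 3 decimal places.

0.211 nmol/L

Over Δt = 1130 − 267 = 863 minutes, the level fell by a factor of 51.2/2.81 ≈ 18.221.
n = log₂(18.221) ≈ 4.1875 half-lives, so t½ = 863/4.1875 ≈ 206.09 minutes.
From t = 1130 to t = 1900: 2.81 × (1/2)^((1900−1130)/206.09) ≈ 0.21086 nmol/L.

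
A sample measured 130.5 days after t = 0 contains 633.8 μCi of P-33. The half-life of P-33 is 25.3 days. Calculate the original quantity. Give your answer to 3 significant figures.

Number of half-lives elapsed: n = 130.5/25.3 ≈ 5.1581.
A₀ = A × 2^n = 633.8 × 2^5.1581 = 633.8 × 35.706 ≈ 22631 μCi.

22600 μCi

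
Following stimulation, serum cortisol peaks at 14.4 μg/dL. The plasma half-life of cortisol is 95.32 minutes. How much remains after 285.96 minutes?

Elapsed time is 3 half-lives (285.96/95.32).
Each half-life halves the amount: 14.4 × (1/2)^3 = 14.4/8 = 1.8 μg/dL.

1.8 μg/dL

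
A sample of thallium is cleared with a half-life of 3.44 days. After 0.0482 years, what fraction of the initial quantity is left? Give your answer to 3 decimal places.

0.0482 years = 17.593 days.
n = 17.593/3.44 ≈ 5.1142 half-lives.
Fraction remaining = (1/2)^5.1142 ≈ 0.028871.

0.029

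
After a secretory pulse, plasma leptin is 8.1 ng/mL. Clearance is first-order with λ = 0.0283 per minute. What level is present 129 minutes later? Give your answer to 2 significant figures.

0.21 ng/mL

t½ = ln 2 / λ = 0.69315 / 0.0283 ≈ 24.493 minutes.
Number of half-lives: n = 129/24.493 ≈ 5.2668.
Remaining = 8.1 × (1/2)^5.2668 = 8.1 × 0.025973 ≈ 0.21038 ng/mL.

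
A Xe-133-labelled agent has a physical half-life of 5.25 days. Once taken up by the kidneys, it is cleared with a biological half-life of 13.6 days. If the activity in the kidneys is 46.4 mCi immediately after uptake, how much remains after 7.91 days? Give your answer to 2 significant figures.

11 mCi

1/t_eff = 1/t_phys + 1/t_biol = 1/5.25 + 1/13.6 = 0.26401 per day.
t_eff = 5.25 × 13.6 / (5.25 + 13.6) ≈ 3.7878 days.
Remaining = 46.4 × (1/2)^(7.91/3.7878) = 46.4 × (1/2)^2.0883 ≈ 10.911 mCi.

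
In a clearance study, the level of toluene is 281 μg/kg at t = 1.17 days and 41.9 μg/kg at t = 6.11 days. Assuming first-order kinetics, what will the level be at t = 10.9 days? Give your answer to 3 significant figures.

Over Δt = 6.11 − 1.17 = 4.94 days, the level fell by a factor of 281/41.9 ≈ 6.7064.
n = log₂(6.7064) ≈ 2.7455 half-lives, so t½ = 4.94/2.7455 ≈ 1.7993 days.
From t = 6.11 to t = 10.9: 41.9 × (1/2)^((10.9−6.11)/1.7993) ≈ 6.6194 μg/kg.

6.62 μg/kg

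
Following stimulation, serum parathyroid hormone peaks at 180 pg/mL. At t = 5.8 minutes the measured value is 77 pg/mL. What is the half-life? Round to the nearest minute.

A/A₀ = 77/180 ≈ 0.42778.
n = log₂(2.3377) ≈ 1.2251 half-lives elapsed in 5.8 minutes.
t½ = 5.8/1.2251 ≈ 4.7344 minutes.

5 minutes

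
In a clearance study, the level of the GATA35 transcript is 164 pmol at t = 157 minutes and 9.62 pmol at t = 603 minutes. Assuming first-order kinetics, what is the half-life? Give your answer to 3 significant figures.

109 minutes

Over Δt = 603 − 157 = 446 minutes, the level fell by a factor of 164/9.62 ≈ 17.048.
n = log₂(17.048) ≈ 4.0915 half-lives, so t½ = 446/4.0915 ≈ 109.01 minutes.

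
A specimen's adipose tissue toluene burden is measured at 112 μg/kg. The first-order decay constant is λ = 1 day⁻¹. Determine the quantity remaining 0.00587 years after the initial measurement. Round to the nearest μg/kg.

13 μg/kg

t½ = ln 2 / λ = 0.69315 / 1 ≈ 0.69315 days.
Convert the elapsed time: 0.00587 years = 2.14255 days.
Number of half-lives: n = 2.14255/0.69315 ≈ 3.091.
Remaining = 112 × (1/2)^3.091 = 112 × 0.11736 ≈ 13.144 μg/kg.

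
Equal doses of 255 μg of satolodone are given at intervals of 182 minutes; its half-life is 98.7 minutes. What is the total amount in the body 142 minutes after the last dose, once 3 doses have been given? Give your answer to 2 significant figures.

The 3 doses were given 506, 324, 142 minutes ago.
Total = 255·(1/2)^(506/98.7) + 255·(1/2)^(324/98.7) + 255·(1/2)^(142/98.7)
      = 7.299 + 26.203 + 94.069 ≈ 127.57 μg.

130 μg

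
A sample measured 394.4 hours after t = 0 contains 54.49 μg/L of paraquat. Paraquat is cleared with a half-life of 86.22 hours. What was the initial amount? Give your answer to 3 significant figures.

Number of half-lives elapsed: n = 394.4/86.22 ≈ 4.5743.
A₀ = A × 2^n = 54.49 × 2^4.5743 = 54.49 × 23.824 ≈ 1298.2 μg/L.

1300 μg/L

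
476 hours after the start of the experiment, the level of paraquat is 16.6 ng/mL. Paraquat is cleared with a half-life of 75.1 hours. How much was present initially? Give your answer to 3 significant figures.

1340 ng/mL

Number of half-lives elapsed: n = 476/75.1 ≈ 6.3382.
A₀ = A × 2^n = 16.6 × 2^6.3382 = 16.6 × 80.908 ≈ 1343.1 ng/mL.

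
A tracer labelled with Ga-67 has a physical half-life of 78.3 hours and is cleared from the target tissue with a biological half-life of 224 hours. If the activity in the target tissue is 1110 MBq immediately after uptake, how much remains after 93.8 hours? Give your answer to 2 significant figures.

360 MBq

1/t_eff = 1/t_phys + 1/t_biol = 1/78.3 + 1/224 = 0.017236 per hour.
t_eff = 78.3 × 224 / (78.3 + 224) ≈ 58.019 hours.
Remaining = 1110 × (1/2)^(93.8/58.019) = 1110 × (1/2)^1.6167 ≈ 361.95 MBq.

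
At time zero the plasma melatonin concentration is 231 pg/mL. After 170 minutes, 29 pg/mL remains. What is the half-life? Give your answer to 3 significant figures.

56.8 minutes

A/A₀ = 29/231 ≈ 0.12554.
n = log₂(7.9655) ≈ 2.9938 half-lives elapsed in 170 minutes.
t½ = 170/2.9938 ≈ 56.785 minutes.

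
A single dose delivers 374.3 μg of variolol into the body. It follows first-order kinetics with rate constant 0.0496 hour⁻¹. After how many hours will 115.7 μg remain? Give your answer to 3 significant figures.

t½ = ln 2 / k = 0.69315 / 0.0496 ≈ 13.975 hours.
Fraction remaining = 115.7/374.3 ≈ 0.30911.
n = log₂(374.3/115.7) = ln(3.2351)/ln 2 ≈ 1.6938 half-lives.
t = n × t½ = 1.6938 × 13.975 ≈ 23.671 hours.

23.7 hours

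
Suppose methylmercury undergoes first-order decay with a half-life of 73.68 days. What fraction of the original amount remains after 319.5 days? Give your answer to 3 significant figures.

0.0495

n = 319.5/73.68 ≈ 4.3363 half-lives.
Fraction remaining = (1/2)^4.3363 ≈ 0.049504.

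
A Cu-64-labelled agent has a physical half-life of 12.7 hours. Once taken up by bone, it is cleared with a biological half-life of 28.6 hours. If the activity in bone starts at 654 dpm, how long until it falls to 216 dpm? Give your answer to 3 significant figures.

1/t_eff = 1/t_phys + 1/t_biol = 1/12.7 + 1/28.6 = 0.11371 per hour.
t_eff = 12.7 × 28.6 / (12.7 + 28.6) ≈ 8.7947 hours.
n = log₂(654/216) ≈ 1.5983; t = 1.5983 × 8.7947 ≈ 14.056 hours.

14.1 hours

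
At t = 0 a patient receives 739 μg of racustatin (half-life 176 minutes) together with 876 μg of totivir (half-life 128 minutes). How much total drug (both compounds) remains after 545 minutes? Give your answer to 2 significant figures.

130 μg

racustatin: 739 × (1/2)^(545/176) = 739 × (1/2)^3.0966 ≈ 86.393 μg.
totivir: 876 × (1/2)^(545/128) = 876 × (1/2)^4.2578 ≈ 45.79 μg.
Total = 86.393 + 45.79 ≈ 132.18 μg.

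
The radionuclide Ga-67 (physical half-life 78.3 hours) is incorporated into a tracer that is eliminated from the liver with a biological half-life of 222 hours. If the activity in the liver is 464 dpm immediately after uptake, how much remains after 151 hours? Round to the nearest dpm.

1/t_eff = 1/t_phys + 1/t_biol = 1/78.3 + 1/222 = 0.017276 per hour.
t_eff = 78.3 × 222 / (78.3 + 222) ≈ 57.884 hours.
Remaining = 464 × (1/2)^(151/57.884) = 464 × (1/2)^2.6087 ≈ 76.073 dpm.

76 dpm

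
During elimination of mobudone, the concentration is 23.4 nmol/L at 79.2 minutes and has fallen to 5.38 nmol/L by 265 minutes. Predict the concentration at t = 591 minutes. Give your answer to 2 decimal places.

Over Δt = 265 − 79.2 = 185.8 minutes, the level fell by a factor of 23.4/5.38 ≈ 4.3494.
n = log₂(4.3494) ≈ 2.1208 half-lives, so t½ = 185.8/2.1208 ≈ 87.607 minutes.
From t = 265 to t = 591: 5.38 × (1/2)^((591−265)/87.607) ≈ 0.40795 nmol/L.

0.41 nmol/L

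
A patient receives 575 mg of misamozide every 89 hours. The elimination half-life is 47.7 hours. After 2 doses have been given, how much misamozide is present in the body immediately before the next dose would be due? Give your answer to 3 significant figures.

201 mg

The 2 doses were given 178, 89 hours ago.
Total = 575·(1/2)^(178/47.7) + 575·(1/2)^(89/47.7)
      = 43.284 + 157.76 ≈ 201.04 mg.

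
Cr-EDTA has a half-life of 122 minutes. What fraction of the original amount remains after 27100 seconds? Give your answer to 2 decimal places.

27100 seconds = 451.667 minutes.
n = 451.667/122 ≈ 3.7022 half-lives.
Fraction remaining = (1/2)^3.7022 ≈ 0.07683.

0.08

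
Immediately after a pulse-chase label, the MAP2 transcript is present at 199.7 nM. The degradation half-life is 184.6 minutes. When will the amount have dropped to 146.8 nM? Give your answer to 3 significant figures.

Fraction remaining = 146.8/199.7 ≈ 0.7351.
n = log₂(199.7/146.8) = ln(1.3604)/ln 2 ≈ 0.44398 half-lives.
t = n × t½ = 0.44398 × 184.6 ≈ 81.959 minutes.

82.0 minutes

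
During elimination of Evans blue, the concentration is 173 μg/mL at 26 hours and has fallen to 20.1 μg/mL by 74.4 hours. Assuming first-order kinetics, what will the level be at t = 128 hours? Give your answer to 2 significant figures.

1.9 μg/mL

Over Δt = 74.4 − 26 = 48.4 hours, the level fell by a factor of 173/20.1 ≈ 8.607.
n = log₂(8.607) ≈ 3.1055 half-lives, so t½ = 48.4/3.1055 ≈ 15.585 hours.
From t = 74.4 to t = 128: 20.1 × (1/2)^((128−74.4)/15.585) ≈ 1.8531 μg/mL.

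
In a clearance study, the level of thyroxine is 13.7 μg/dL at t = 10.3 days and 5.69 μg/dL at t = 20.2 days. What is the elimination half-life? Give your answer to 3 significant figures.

Over Δt = 20.2 − 10.3 = 9.9 days, the level fell by a factor of 13.7/5.69 ≈ 2.4077.
n = log₂(2.4077) ≈ 1.2677 half-lives, so t½ = 9.9/1.2677 ≈ 7.8096 days.

7.81 days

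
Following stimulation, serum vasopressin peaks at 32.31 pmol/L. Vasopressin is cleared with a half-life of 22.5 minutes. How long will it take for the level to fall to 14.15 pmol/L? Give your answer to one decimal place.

Fraction remaining = 14.15/32.31 ≈ 0.43794.
n = log₂(32.31/14.15) = ln(2.2834)/ln 2 ≈ 1.1912 half-lives.
t = n × t½ = 1.1912 × 22.5 ≈ 26.802 minutes.

26.8 minutes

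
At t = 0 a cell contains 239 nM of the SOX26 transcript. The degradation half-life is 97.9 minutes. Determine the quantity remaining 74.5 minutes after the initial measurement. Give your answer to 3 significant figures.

Number of half-lives: n = 74.5/97.9 ≈ 0.76098.
Remaining = 239 × (1/2)^0.76098 = 239 × 0.5901 ≈ 141.03 nM.

141 nM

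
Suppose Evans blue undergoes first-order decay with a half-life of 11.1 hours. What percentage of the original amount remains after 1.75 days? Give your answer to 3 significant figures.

7.26%

1.75 days = 42 hours.
n = 42/11.1 ≈ 3.7838 half-lives.
Fraction remaining = (1/2)^3.7838 ≈ 0.072605, i.e. 7.2605%.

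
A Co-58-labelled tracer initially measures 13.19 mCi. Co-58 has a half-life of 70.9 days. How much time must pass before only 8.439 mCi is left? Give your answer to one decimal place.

45.7 days

Fraction remaining = 8.439/13.19 ≈ 0.6398.
n = log₂(13.19/8.439) = ln(1.563)/ln 2 ≈ 0.6443 half-lives.
t = n × t½ = 0.6443 × 70.9 ≈ 45.681 days.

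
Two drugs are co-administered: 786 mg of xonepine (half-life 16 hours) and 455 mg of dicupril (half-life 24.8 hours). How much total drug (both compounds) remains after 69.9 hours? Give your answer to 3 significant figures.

xonepine: 786 × (1/2)^(69.9/16) = 786 × (1/2)^4.3688 ≈ 38.045 mg.
dicupril: 455 × (1/2)^(69.9/24.8) = 455 × (1/2)^2.8185 ≈ 64.498 mg.
Total = 38.045 + 64.498 ≈ 102.54 mg.

103 mg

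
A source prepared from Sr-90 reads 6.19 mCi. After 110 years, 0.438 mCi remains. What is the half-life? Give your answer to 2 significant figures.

A/A₀ = 0.438/6.19 ≈ 0.070759.
n = log₂(14.132) ≈ 3.8209 half-lives elapsed in 110 years.
t½ = 110/3.8209 ≈ 28.789 years.

29 years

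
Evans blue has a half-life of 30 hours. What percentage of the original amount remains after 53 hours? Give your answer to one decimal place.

n = 53/30 ≈ 1.7667 half-lives.
Fraction remaining = (1/2)^1.7667 ≈ 0.29389, i.e. 29.389%.

29.4%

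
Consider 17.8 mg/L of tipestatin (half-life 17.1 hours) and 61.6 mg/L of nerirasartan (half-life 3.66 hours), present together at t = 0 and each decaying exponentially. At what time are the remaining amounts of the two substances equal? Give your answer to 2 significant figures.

8.3 hours

Set 17.8·(1/2)^(t/17.1) = 61.6·(1/2)^(t/3.66).
Taking log₂: log₂(17.8/61.6) = t·(1/17.1 − 1/3.66).
log₂(0.28896) = -1.7911; 1/17.1 − 1/3.66 = -0.21474.
t = -1.7911 / -0.21474 ≈ 8.3404 hours.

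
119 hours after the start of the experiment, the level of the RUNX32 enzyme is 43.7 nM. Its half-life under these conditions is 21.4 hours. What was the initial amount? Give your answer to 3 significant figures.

2060 nM

Number of half-lives elapsed: n = 119/21.4 ≈ 5.5607.
A₀ = A × 2^n = 43.7 × 2^5.5607 = 43.7 × 47.201 ≈ 2062.7 nM.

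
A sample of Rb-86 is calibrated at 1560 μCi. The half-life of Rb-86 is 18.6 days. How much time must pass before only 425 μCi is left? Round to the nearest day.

35 days

Fraction remaining = 425/1560 ≈ 0.27244.
n = log₂(1560/425) = ln(3.6706)/ln 2 ≈ 1.876 half-lives.
t = n × t½ = 1.876 × 18.6 ≈ 34.894 days.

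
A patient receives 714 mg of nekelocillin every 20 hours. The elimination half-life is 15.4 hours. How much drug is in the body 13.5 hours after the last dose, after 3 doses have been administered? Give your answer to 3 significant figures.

The 3 doses were given 53.5, 33.5, 13.5 hours ago.
Total = 714·(1/2)^(53.5/15.4) + 714·(1/2)^(33.5/15.4) + 714·(1/2)^(13.5/15.4)
      = 64.256 + 158.07 + 388.87 ≈ 611.2 mg.

611 mg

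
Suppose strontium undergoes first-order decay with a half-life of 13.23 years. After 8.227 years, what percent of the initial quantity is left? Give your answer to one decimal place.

n = 8.227/13.23 ≈ 0.62184 half-lives.
Fraction remaining = (1/2)^0.62184 ≈ 0.64984, i.e. 64.984%.

65.0%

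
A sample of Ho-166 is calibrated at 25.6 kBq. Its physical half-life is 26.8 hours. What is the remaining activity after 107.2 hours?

1.6 kBq

Elapsed time is 4 half-lives (107.2/26.8).
Each half-life halves the amount: 25.6 × (1/2)^4 = 25.6/16 = 1.6 kBq.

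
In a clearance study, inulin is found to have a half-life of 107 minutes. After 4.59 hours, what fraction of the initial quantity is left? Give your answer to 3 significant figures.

0.168

4.59 hours = 275.4 minutes.
n = 275.4/107 ≈ 2.5738 half-lives.
Fraction remaining = (1/2)^2.5738 ≈ 0.16796.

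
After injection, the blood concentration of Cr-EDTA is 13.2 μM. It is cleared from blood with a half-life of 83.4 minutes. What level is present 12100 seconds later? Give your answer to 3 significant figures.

2.47 μM

Convert the elapsed time: 12100 seconds = 201.667 minutes.
Number of half-lives: n = 201.667/83.4 ≈ 2.4181.
Remaining = 13.2 × (1/2)^2.4181 = 13.2 × 0.18711 ≈ 2.4698 μM.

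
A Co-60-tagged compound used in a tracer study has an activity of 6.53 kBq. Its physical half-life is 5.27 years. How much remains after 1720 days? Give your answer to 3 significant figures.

Convert the elapsed time: 1720 days = 4.71233 years.
Number of half-lives: n = 4.71233/5.27 ≈ 0.89418.
Remaining = 6.53 × (1/2)^0.89418 = 6.53 × 0.53805 ≈ 3.5135 kBq.

3.51 kBq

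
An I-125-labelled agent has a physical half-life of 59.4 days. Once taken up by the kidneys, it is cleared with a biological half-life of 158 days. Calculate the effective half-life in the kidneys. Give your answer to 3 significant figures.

43.2 days

1/t_eff = 1/t_phys + 1/t_biol = 1/59.4 + 1/158 = 0.023164 per day.
t_eff = 59.4 × 158 / (59.4 + 158) ≈ 43.17 days.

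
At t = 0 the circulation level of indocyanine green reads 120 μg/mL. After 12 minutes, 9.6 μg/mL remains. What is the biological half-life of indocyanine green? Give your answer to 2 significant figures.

3.3 minutes

A/A₀ = 9.6/120 ≈ 0.08.
n = log₂(12.5) ≈ 3.6439 half-lives elapsed in 12 minutes.
t½ = 12/3.6439 ≈ 3.2932 minutes.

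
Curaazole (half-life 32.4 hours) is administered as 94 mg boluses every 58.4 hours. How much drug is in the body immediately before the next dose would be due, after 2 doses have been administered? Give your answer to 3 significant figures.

34.7 mg

The 2 doses were given 116.8, 58.4 hours ago.
Total = 94·(1/2)^(116.8/32.4) + 94·(1/2)^(58.4/32.4)
      = 7.7256 + 26.948 ≈ 34.674 mg.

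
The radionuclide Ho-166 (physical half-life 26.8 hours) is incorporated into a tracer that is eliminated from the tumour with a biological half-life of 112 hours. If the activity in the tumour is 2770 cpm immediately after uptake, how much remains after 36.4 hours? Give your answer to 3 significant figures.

1/t_eff = 1/t_phys + 1/t_biol = 1/26.8 + 1/112 = 0.046242 per hour.
t_eff = 26.8 × 112 / (26.8 + 112) ≈ 21.625 hours.
Remaining = 2770 × (1/2)^(36.4/21.625) = 2770 × (1/2)^1.6832 ≈ 862.55 cpm.

863 cpm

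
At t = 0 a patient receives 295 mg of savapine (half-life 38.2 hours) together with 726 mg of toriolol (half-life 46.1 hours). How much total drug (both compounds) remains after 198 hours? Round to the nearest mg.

savapine: 295 × (1/2)^(198/38.2) = 295 × (1/2)^5.1832 ≈ 8.1191 mg.
toriolol: 726 × (1/2)^(198/46.1) = 726 × (1/2)^4.295 ≈ 36.984 mg.
Total = 8.1191 + 36.984 ≈ 45.103 mg.

45 mg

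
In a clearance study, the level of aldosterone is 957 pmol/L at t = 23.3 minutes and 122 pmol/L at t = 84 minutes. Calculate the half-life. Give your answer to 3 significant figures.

Over Δt = 84 − 23.3 = 60.7 minutes, the level fell by a factor of 957/122 ≈ 7.8443.
n = log₂(7.8443) ≈ 2.9716 half-lives, so t½ = 60.7/2.9716 ≈ 20.426 minutes.

20.4 minutes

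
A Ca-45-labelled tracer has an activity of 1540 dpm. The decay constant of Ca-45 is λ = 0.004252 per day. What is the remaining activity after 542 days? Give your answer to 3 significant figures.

154 dpm

t½ = ln 2 / λ = 0.69315 / 0.004252 ≈ 163.02 days.
Number of half-lives: n = 542/163.02 ≈ 3.3248.
Remaining = 1540 × (1/2)^3.3248 = 1540 × 0.0998 ≈ 153.69 dpm.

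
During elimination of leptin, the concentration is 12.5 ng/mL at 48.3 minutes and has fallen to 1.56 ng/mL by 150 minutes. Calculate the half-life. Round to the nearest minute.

34 minutes

Over Δt = 150 − 48.3 = 101.7 minutes, the level fell by a factor of 12.5/1.56 ≈ 8.0128.
n = log₂(8.0128) ≈ 3.0023 half-lives, so t½ = 101.7/3.0023 ≈ 33.874 minutes.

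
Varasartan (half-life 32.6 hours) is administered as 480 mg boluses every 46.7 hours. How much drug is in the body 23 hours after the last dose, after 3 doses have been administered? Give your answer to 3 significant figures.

The 3 doses were given 116.4, 69.7, 23 hours ago.
Total = 480·(1/2)^(116.4/32.6) + 480·(1/2)^(69.7/32.6) + 480·(1/2)^(23/32.6)
      = 40.402 + 109.05 + 294.35 ≈ 443.8 mg.

444 mg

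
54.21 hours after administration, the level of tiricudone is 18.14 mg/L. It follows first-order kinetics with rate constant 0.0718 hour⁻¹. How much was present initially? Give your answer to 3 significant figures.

t½ = ln 2 / λ = 0.69315 / 0.0718 ≈ 9.6539 hours.
Number of half-lives elapsed: n = 54.21/9.6539 ≈ 5.6154.
A₀ = A × 2^n = 18.14 × 2^5.6154 = 18.14 × 49.022 ≈ 889.27 mg/L.

889 mg/L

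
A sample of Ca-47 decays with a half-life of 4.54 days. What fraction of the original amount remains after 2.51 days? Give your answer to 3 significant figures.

0.682

n = 2.51/4.54 ≈ 0.55286 half-lives.
Fraction remaining = (1/2)^0.55286 ≈ 0.68167.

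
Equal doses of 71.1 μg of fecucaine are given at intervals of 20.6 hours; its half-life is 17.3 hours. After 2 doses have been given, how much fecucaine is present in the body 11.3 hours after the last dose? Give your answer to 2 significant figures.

65 μg

The 2 doses were given 31.9, 11.3 hours ago.
Total = 71.1·(1/2)^(31.9/17.3) + 71.1·(1/2)^(11.3/17.3)
      = 19.806 + 45.211 ≈ 65.017 μg.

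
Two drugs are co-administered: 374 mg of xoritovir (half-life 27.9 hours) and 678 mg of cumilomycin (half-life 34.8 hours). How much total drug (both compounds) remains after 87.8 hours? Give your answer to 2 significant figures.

160 mg

xoritovir: 374 × (1/2)^(87.8/27.9) = 374 × (1/2)^3.147 ≈ 42.223 mg.
cumilomycin: 678 × (1/2)^(87.8/34.8) = 678 × (1/2)^2.523 ≈ 117.96 mg.
Total = 42.223 + 117.96 ≈ 160.18 mg.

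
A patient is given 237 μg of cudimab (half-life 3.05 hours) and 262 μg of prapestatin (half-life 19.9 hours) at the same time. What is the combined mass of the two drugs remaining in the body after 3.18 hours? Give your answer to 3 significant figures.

cudimab: 237 × (1/2)^(3.18/3.05) = 237 × (1/2)^1.0426 ≈ 115.05 μg.
prapestatin: 262 × (1/2)^(3.18/19.9) = 262 × (1/2)^0.1598 ≈ 234.53 μg.
Total = 115.05 + 234.53 ≈ 349.58 μg.

350 μg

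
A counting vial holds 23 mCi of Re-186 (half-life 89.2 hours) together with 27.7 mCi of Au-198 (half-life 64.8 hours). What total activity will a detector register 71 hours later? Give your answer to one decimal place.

Re-186: 23 × (1/2)^(71/89.2) = 23 × (1/2)^0.79596 ≈ 13.247 mCi.
Au-198: 27.7 × (1/2)^(71/64.8) = 27.7 × (1/2)^1.0957 ≈ 12.961 mCi.
Total = 13.247 + 12.961 ≈ 26.208 mCi.

26.2 mCi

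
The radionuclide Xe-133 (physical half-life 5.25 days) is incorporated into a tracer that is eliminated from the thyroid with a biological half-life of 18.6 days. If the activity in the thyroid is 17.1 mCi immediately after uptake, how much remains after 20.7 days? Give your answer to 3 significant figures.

0.514 mCi

1/t_eff = 1/t_phys + 1/t_biol = 1/5.25 + 1/18.6 = 0.24424 per day.
t_eff = 5.25 × 18.6 / (5.25 + 18.6) ≈ 4.0943 days.
Remaining = 17.1 × (1/2)^(20.7/4.0943) = 17.1 × (1/2)^5.0558 ≈ 0.51412 mCi.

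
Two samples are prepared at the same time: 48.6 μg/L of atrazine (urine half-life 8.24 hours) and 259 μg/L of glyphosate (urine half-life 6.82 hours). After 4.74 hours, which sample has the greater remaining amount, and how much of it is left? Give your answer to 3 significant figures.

atrazine: 48.6 × (1/2)^0.57524 ≈ 32.619 μg/L.
glyphosate: 259 × (1/2)^0.69501 ≈ 159.99 μg/L.
Glyphosate has more remaining, at ≈ 159.99 μg/L.

glyphosate, 160 μg/L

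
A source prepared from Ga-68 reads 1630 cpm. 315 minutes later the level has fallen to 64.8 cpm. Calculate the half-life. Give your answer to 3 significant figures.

67.7 minutes

A/A₀ = 64.8/1630 ≈ 0.039755.
n = log₂(25.154) ≈ 4.6527 half-lives elapsed in 315 minutes.
t½ = 315/4.6527 ≈ 67.702 minutes.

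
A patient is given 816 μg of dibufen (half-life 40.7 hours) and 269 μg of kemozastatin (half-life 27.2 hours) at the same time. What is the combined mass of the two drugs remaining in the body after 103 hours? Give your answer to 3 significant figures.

161 μg

dibufen: 816 × (1/2)^(103/40.7) = 816 × (1/2)^2.5307 ≈ 141.21 μg.
kemozastatin: 269 × (1/2)^(103/27.2) = 269 × (1/2)^3.7868 ≈ 19.49 μg.
Total = 141.21 + 19.49 ≈ 160.7 μg.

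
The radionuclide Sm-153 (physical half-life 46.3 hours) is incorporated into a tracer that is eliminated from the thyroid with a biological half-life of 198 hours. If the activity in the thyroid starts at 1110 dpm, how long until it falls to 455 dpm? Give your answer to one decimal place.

1/t_eff = 1/t_phys + 1/t_biol = 1/46.3 + 1/198 = 0.026649 per hour.
t_eff = 46.3 × 198 / (46.3 + 198) ≈ 37.525 hours.
n = log₂(1110/455) ≈ 1.2866; t = 1.2866 × 37.525 ≈ 48.281 hours.

48.3 hours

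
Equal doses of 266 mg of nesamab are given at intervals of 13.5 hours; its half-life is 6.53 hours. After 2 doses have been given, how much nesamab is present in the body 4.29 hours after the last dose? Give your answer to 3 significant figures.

The 2 doses were given 17.79, 4.29 hours ago.
Total = 266·(1/2)^(17.79/6.53) + 266·(1/2)^(4.29/6.53)
      = 40.25 + 168.7 ≈ 208.95 mg.

209 mg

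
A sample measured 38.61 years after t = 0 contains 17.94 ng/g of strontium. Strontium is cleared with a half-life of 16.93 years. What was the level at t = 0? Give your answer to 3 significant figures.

87.2 ng/g

Number of half-lives elapsed: n = 38.61/16.93 ≈ 2.2806.
A₀ = A × 2^n = 17.94 × 2^2.2806 = 17.94 × 4.8587 ≈ 87.165 ng/g.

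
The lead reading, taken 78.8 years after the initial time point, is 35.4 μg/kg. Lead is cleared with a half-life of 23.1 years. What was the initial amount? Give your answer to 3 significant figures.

377 μg/kg

Number of half-lives elapsed: n = 78.8/23.1 ≈ 3.4113.
A₀ = A × 2^n = 35.4 × 2^3.4113 = 35.4 × 10.639 ≈ 376.61 μg/kg.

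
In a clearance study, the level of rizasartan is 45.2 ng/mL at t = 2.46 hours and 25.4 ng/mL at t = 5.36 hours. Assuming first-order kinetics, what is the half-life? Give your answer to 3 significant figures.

Over Δt = 5.36 − 2.46 = 2.9 hours, the level fell by a factor of 45.2/25.4 ≈ 1.7795.
n = log₂(1.7795) ≈ 0.83149 half-lives, so t½ = 2.9/0.83149 ≈ 3.4877 hours.

3.49 hours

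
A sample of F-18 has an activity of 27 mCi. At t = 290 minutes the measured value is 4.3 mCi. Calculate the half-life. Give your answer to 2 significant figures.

A/A₀ = 4.3/27 ≈ 0.15926.
n = log₂(6.2791) ≈ 2.6506 half-lives elapsed in 290 minutes.
t½ = 290/2.6506 ≈ 109.41 minutes.

110 minutes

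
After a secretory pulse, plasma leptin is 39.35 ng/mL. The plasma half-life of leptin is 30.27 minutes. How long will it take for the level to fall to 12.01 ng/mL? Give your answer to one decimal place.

Fraction remaining = 12.01/39.35 ≈ 0.30521.
n = log₂(39.35/12.01) = ln(3.2764)/ln 2 ≈ 1.7121 half-lives.
t = n × t½ = 1.7121 × 30.27 ≈ 51.826 minutes.

51.8 minutes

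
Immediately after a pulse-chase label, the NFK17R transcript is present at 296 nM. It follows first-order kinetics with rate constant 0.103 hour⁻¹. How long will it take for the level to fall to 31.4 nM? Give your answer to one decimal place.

t½ = ln 2 / λ = 0.69315 / 0.103 ≈ 6.7296 hours.
Fraction remaining = 31.4/296 ≈ 0.10608.
n = log₂(296/31.4) = ln(9.4268)/ln 2 ≈ 3.2368 half-lives.
t = n × t½ = 3.2368 × 6.7296 ≈ 21.782 hours.

21.8 hours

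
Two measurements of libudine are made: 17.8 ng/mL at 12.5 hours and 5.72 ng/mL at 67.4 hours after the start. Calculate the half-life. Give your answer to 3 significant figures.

33.5 hours

Over Δt = 67.4 − 12.5 = 54.9 hours, the level fell by a factor of 17.8/5.72 ≈ 3.1119.
n = log₂(3.1119) ≈ 1.6378 half-lives, so t½ = 54.9/1.6378 ≈ 33.521 hours.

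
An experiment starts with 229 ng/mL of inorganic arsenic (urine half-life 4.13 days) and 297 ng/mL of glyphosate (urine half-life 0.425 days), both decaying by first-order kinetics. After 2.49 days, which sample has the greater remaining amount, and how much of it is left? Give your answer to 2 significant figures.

inorganic arsenic, 150 ng/mL

inorganic arsenic: 229 × (1/2)^0.60291 ≈ 150.78 ng/mL.
glyphosate: 297 × (1/2)^5.8588 ≈ 5.1177 ng/mL.
Inorganic arsenic has more remaining, at ≈ 150.78 ng/mL.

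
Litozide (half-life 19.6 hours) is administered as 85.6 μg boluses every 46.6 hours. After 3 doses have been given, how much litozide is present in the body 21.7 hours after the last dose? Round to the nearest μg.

The 3 doses were given 114.9, 68.3, 21.7 hours ago.
Total = 85.6·(1/2)^(114.9/19.6) + 85.6·(1/2)^(68.3/19.6) + 85.6·(1/2)^(21.7/19.6)
      = 1.4715 + 7.6467 + 39.737 ≈ 48.855 μg.

49 μg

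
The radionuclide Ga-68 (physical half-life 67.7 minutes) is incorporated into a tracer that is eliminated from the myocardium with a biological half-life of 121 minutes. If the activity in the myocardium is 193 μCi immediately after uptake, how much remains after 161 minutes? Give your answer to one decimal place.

1/t_eff = 1/t_phys + 1/t_biol = 1/67.7 + 1/121 = 0.023036 per minute.
t_eff = 67.7 × 121 / (67.7 + 121) ≈ 43.411 minutes.
Remaining = 193 × (1/2)^(161/43.411) = 193 × (1/2)^3.7087 ≈ 14.761 μCi.

14.8 μCi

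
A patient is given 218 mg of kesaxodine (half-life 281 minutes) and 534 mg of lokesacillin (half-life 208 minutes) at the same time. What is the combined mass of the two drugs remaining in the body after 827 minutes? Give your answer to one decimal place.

62.3 mg

kesaxodine: 218 × (1/2)^(827/281) = 218 × (1/2)^2.9431 ≈ 28.347 mg.
lokesacillin: 534 × (1/2)^(827/208) = 534 × (1/2)^3.976 ≈ 33.936 mg.
Total = 28.347 + 33.936 ≈ 62.283 mg.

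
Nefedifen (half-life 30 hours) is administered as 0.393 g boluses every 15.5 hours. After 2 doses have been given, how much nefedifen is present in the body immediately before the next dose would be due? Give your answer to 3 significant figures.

0.467 g

The 2 doses were given 31, 15.5 hours ago.
Total = 0.393·(1/2)^(31/30) + 0.393·(1/2)^(15.5/30)
      = 0.19201 + 0.2747 ≈ 0.46671 g.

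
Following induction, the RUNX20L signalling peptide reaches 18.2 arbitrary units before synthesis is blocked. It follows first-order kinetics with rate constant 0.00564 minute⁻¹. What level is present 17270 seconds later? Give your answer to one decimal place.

t½ = ln 2 / λ = 0.69315 / 0.00564 ≈ 122.9 minutes.
Convert the elapsed time: 17270 seconds = 287.833 minutes.
Number of half-lives: n = 287.833/122.9 ≈ 2.342.
Remaining = 18.2 × (1/2)^2.342 = 18.2 × 0.19723 ≈ 3.5896 arbitrary units.

3.6 arbitrary units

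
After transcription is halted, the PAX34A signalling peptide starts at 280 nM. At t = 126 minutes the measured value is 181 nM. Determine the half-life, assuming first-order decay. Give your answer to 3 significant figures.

A/A₀ = 181/280 ≈ 0.64643.
n = log₂(1.547) ≈ 0.62944 half-lives elapsed in 126 minutes.
t½ = 126/0.62944 ≈ 200.18 minutes.

200 minutes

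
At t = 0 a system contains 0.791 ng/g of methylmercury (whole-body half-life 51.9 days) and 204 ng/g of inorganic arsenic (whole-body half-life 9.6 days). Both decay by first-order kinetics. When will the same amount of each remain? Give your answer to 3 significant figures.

94.4 days

Set 0.791·(1/2)^(t/51.9) = 204·(1/2)^(t/9.6).
Taking log₂: log₂(0.791/204) = t·(1/51.9 − 1/9.6).
log₂(0.0038775) = -8.0107; 1/51.9 − 1/9.6 = -0.084899.
t = -8.0107 / -0.084899 ≈ 94.356 days.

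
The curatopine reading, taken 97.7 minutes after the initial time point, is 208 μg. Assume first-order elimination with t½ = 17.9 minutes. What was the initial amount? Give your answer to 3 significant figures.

9140 μg

Number of half-lives elapsed: n = 97.7/17.9 ≈ 5.4581.
A₀ = A × 2^n = 208 × 2^5.4581 = 208 × 43.959 ≈ 9143.6 μg.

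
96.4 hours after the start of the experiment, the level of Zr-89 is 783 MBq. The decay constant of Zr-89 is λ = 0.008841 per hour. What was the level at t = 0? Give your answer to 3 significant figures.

t½ = ln 2 / λ = 0.69315 / 0.008841 ≈ 78.401 hours.
Number of half-lives elapsed: n = 96.4/78.401 ≈ 1.2296.
A₀ = A × 2^n = 783 × 2^1.2296 = 783 × 2.345 ≈ 1836.1 MBq.

1840 MBq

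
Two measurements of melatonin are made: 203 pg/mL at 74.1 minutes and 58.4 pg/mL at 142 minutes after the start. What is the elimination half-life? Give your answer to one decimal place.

37.8 minutes

Over Δt = 142 − 74.1 = 67.9 minutes, the level fell by a factor of 203/58.4 ≈ 3.476.
n = log₂(3.476) ≈ 1.7974 half-lives, so t½ = 67.9/1.7974 ≈ 37.776 minutes.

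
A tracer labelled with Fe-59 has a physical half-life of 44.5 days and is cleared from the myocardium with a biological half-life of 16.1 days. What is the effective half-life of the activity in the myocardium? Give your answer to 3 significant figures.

11.8 days

1/t_eff = 1/t_phys + 1/t_biol = 1/44.5 + 1/16.1 = 0.084584 per day.
t_eff = 44.5 × 16.1 / (44.5 + 16.1) ≈ 11.823 days.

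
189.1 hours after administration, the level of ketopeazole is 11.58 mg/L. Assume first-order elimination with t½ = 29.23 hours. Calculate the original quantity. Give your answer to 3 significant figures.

1030 mg/L

Number of half-lives elapsed: n = 189.1/29.23 ≈ 6.4694.
A₀ = A × 2^n = 11.58 × 2^6.4694 = 11.58 × 88.609 ≈ 1026.1 mg/L.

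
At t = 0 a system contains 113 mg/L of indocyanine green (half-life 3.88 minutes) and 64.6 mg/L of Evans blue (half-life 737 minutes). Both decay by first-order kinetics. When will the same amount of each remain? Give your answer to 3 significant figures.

Set 113·(1/2)^(t/3.88) = 64.6·(1/2)^(t/737).
Taking log₂: log₂(113/64.6) = t·(1/3.88 − 1/737).
log₂(1.7492) = 0.80672; 1/3.88 − 1/737 = 0.25638.
t = 0.80672 / 0.25638 ≈ 3.1466 minutes.

3.15 minutes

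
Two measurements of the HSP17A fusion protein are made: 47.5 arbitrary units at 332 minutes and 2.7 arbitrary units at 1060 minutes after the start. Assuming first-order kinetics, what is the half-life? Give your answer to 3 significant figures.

Over Δt = 1060 − 332 = 728 minutes, the level fell by a factor of 47.5/2.7 ≈ 17.593.
n = log₂(17.593) ≈ 4.1369 half-lives, so t½ = 728/4.1369 ≈ 175.98 minutes.

176 minutes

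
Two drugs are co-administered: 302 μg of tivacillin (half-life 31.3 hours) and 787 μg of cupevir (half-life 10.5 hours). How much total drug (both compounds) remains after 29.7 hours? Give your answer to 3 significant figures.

267 μg

tivacillin: 302 × (1/2)^(29.7/31.3) = 302 × (1/2)^0.94888 ≈ 156.45 μg.
cupevir: 787 × (1/2)^(29.7/10.5) = 787 × (1/2)^2.8286 ≈ 110.79 μg.
Total = 156.45 + 110.79 ≈ 267.23 μg.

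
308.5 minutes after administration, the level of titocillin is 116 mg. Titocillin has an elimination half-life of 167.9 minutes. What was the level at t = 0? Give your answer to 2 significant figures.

Number of half-lives elapsed: n = 308.5/167.9 ≈ 1.8374.
A₀ = A × 2^n = 116 × 2^1.8374 = 116 × 3.5737 ≈ 414.54 mg.

410 mg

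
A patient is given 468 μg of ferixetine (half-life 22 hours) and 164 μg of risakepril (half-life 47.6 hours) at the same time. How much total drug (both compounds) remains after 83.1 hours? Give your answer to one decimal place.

ferixetine: 468 × (1/2)^(83.1/22) = 468 × (1/2)^3.7773 ≈ 34.133 μg.
risakepril: 164 × (1/2)^(83.1/47.6) = 164 × (1/2)^1.7458 ≈ 48.9 μg.
Total = 34.133 + 48.9 ≈ 83.033 μg.

83.0 μg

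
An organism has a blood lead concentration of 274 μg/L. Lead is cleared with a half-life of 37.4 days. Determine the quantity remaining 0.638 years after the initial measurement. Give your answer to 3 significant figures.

Convert the elapsed time: 0.638 years = 232.87 days.
Number of half-lives: n = 232.87/37.4 ≈ 6.2265.
Remaining = 274 × (1/2)^6.2265 = 274 × 0.013355 ≈ 3.6593 μg/L.

3.66 μg/L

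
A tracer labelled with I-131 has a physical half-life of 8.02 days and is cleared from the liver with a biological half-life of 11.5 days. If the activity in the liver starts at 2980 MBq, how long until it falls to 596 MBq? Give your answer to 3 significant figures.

11.0 days

1/t_eff = 1/t_phys + 1/t_biol = 1/8.02 + 1/11.5 = 0.21164 per day.
t_eff = 8.02 × 11.5 / (8.02 + 11.5) ≈ 4.7249 days.
n = log₂(2980/596) ≈ 2.3219; t = 2.3219 × 4.7249 ≈ 10.971 days.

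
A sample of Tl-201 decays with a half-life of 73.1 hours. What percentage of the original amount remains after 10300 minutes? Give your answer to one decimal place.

10300 minutes = 171.667 hours.
n = 171.667/73.1 ≈ 2.3484 half-lives.
Fraction remaining = (1/2)^2.3484 ≈ 0.19637, i.e. 19.637%.

19.6%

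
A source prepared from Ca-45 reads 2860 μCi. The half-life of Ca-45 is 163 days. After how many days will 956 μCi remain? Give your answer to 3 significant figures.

Fraction remaining = 956/2860 ≈ 0.33427.
n = log₂(2860/956) = ln(2.9916)/ln 2 ≈ 1.5809 half-lives.
t = n × t½ = 1.5809 × 163 ≈ 257.69 days.

258 days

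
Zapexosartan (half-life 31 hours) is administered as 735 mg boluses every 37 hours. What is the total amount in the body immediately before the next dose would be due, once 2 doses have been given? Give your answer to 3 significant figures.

462 mg

The 2 doses were given 74, 37 hours ago.
Total = 735·(1/2)^(74/31) + 735·(1/2)^(37/31)
      = 140.51 + 321.36 ≈ 461.87 mg.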